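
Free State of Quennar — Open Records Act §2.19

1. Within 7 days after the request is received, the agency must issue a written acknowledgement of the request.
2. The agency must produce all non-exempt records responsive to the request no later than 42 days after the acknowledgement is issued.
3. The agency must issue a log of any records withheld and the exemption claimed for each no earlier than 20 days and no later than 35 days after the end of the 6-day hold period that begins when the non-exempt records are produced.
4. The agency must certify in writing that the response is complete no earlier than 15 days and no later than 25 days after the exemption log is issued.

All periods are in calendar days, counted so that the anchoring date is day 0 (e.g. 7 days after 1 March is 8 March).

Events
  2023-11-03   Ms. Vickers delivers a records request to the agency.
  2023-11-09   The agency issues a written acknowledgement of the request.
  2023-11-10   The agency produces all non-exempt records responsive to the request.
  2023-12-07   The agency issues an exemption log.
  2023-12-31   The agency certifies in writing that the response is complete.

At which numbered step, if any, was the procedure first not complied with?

Step 1 — counting 7 days from 2023-11-03 (when the request is received) gives a deadline of 2023-11-10; done 2023-11-09 — timely.
Step 2 — counting 42 days from 2023-11-09 (when the acknowledgement is issued) gives a deadline of 2023-12-21; 2023-11-10 is within that limit.
Step 3 — 20 and 35 days from 2023-11-16 (end of the 6-day hold period, which began when the non-exempt records are produced on 2023-11-10) are 2023-12-06 and 2023-12-21 respectively; done 2023-12-07 — within the window.
Step 4 — 15 and 25 days from 2023-12-07 (when the exemption log is issued) are 2023-12-22 and 2024-01-01 respectively; done 2023-12-31, which is between those dates.

None — every step was satisfied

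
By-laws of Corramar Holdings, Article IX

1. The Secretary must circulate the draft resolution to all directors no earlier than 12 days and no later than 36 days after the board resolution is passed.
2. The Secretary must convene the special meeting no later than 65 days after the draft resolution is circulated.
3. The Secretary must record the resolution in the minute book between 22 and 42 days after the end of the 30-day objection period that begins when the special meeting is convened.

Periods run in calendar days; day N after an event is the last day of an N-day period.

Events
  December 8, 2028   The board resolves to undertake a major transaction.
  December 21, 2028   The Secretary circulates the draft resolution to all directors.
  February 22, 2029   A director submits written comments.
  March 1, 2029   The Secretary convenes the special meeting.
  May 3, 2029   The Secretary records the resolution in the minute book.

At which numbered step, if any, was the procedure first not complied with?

Step 1: the window is 12–36 days after December 8, 2028 (when the board resolution is passed), so December 20, 2028 through January 13, 2029; done December 21, 2028 — within the window.
Step 2: 65 days after December 21, 2028 (when the draft resolution is circulated) is February 24, 2029; done March 1, 2029 — 5 days late.
The analysis stops there.

Step 2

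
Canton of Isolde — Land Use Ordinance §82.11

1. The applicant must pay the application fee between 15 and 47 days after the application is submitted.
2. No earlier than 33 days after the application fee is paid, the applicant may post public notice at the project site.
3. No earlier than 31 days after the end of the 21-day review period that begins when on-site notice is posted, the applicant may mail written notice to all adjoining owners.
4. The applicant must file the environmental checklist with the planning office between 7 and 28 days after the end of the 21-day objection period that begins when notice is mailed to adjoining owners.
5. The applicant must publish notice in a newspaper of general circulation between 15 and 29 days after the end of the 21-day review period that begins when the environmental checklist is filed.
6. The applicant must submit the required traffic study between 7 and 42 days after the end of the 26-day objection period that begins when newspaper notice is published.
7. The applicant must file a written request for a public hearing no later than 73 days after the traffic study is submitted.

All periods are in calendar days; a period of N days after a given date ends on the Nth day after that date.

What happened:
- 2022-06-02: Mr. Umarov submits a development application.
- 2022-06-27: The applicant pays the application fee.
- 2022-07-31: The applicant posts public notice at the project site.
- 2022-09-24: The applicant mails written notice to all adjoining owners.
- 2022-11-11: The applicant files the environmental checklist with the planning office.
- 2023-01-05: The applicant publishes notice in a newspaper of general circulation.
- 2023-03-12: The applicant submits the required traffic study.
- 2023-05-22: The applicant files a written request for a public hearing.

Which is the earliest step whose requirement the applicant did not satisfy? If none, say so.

Step 5

Step 1: the window is 15–47 days after 2022-06-02 (when the application is submitted), so 2022-06-17 through 2022-07-19; 2022-06-27 falls inside that range.
Step 2: the earliest permitted date is 33 days after 2022-06-27 (when the application fee is paid), i.e. 2022-07-30; done 2022-07-31 — permitted.
Step 3: the earliest permitted date is 31 days after 2022-08-21 (end of the 21-day review period, which began when on-site notice is posted on 2022-07-31), i.e. 2022-09-21; 2022-09-24 is on or after that date.
Step 4: the window is 7–28 days after 2022-10-15 (end of the 21-day objection period, which began when notice is mailed to adjoining owners on 2022-09-24), so 2022-10-22 through 2022-11-12; done 2022-11-11, which is between those dates.
Step 5: the window is 15–29 days after 2022-12-02 (end of the 21-day review period, which began when the environmental checklist is filed on 2022-11-11), so 2022-12-17 through 2022-12-31; done 2023-01-05 — 5 days after the window closed.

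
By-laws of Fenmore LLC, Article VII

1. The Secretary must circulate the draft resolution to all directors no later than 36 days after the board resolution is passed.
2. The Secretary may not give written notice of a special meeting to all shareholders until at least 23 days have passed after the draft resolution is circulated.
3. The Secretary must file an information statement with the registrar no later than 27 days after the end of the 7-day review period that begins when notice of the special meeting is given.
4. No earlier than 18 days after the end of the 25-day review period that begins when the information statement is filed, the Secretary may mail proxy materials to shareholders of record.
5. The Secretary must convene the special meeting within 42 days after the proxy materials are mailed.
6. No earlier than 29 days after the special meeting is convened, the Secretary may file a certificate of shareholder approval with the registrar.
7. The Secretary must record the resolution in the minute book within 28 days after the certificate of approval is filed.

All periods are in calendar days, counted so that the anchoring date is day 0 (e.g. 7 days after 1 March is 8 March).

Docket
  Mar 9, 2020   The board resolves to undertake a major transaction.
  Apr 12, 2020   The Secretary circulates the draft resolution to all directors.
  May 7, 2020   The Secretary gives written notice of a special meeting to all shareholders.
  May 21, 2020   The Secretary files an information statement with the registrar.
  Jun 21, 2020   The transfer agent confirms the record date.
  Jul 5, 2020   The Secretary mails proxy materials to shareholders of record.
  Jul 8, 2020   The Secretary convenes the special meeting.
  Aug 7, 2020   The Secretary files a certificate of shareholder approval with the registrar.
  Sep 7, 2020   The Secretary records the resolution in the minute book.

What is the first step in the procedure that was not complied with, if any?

Step 7

(1) due by Mar 9, 2020 + 36 days = Apr 14, 2020; done Apr 12, 2020 — timely.
(2) permitted from Apr 12, 2020 + 23 days = May 5, 2020 onward; done May 7, 2020 — permitted.
(3) due by May 14, 2020 + 27 days = Jun 10, 2020; May 21, 2020 is within that limit.
(4) permitted from Jun 15, 2020 + 18 days = Jul 3, 2020 onward; done Jul 5, 2020, after the minimum wait.
(5) due by Jul 5, 2020 + 42 days = Aug 16, 2020; completed Jul 8, 2020, before the deadline.
(6) permitted from Jul 8, 2020 + 29 days = Aug 6, 2020 onward; done Aug 7, 2020, after the minimum wait.
(7) due by Aug 7, 2020 + 28 days = Sep 4, 2020; done Sep 7, 2020 — 3 days late.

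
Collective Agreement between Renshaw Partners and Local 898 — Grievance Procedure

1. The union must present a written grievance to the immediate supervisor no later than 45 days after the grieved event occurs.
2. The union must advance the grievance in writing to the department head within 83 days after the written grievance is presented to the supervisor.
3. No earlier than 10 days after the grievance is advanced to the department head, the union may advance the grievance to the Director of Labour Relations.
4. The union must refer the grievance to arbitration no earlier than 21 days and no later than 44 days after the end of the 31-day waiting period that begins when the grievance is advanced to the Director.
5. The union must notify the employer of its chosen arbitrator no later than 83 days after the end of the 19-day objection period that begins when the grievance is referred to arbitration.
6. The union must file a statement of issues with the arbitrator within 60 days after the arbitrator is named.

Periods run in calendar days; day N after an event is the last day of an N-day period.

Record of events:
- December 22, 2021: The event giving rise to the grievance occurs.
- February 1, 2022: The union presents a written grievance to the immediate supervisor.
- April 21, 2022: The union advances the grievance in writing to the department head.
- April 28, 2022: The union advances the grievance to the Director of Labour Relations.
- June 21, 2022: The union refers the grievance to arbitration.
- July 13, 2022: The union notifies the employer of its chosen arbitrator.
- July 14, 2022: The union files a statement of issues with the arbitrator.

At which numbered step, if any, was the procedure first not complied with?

Step 3

Step 1: 45 days after December 22, 2021 (when the grieved event occurs) is February 5, 2022; done February 1, 2022 — timely.
Step 2: 83 days after February 1, 2022 (when the written grievance is presented to the supervisor) is April 25, 2022; April 21, 2022 is within that limit.
Step 3: the earliest permitted date is 10 days after April 21, 2022 (when the grievance is advanced to the department head), i.e. May 1, 2022; done April 28, 2022 — 3 days too early.
No need to go further; step 3 was not satisfied.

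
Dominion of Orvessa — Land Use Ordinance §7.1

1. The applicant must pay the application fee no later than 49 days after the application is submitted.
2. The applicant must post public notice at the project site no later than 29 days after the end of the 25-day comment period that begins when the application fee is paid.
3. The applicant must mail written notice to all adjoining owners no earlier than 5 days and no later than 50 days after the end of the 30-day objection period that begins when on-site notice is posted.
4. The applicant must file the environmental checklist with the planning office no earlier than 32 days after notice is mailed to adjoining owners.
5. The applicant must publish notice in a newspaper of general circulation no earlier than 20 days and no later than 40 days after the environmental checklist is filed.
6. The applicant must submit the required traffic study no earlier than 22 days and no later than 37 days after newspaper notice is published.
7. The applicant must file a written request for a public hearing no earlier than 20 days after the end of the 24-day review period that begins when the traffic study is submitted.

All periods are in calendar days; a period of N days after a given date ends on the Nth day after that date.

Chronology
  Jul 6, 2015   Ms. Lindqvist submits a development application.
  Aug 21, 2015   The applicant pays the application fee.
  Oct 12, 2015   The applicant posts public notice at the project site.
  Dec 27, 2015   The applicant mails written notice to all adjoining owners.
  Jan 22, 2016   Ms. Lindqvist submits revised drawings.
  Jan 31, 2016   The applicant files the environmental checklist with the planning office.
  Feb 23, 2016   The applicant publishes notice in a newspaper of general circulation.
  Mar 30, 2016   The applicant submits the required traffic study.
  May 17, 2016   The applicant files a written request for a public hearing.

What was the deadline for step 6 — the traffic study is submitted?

Mar 31, 2016

Step 6 runs from Feb 23, 2016, when newspaper notice is published. The window is 22–37 days after Feb 23, 2016; it closes on Mar 31, 2016.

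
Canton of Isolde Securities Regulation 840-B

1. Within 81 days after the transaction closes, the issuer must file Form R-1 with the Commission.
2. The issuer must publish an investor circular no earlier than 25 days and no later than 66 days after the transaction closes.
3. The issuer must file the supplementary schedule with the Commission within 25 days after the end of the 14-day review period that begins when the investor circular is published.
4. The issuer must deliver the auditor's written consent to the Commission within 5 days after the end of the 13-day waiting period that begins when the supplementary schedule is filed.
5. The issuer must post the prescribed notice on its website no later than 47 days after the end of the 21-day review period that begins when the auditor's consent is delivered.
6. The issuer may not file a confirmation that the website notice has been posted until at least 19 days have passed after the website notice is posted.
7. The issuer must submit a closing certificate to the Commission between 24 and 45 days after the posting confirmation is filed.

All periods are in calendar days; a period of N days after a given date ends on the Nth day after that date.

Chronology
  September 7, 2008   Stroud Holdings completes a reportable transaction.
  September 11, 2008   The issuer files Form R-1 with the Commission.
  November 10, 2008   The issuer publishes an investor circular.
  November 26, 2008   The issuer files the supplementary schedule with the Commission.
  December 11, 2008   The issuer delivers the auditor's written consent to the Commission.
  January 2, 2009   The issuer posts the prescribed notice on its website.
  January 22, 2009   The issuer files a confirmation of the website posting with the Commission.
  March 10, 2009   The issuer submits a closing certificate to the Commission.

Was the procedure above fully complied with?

Step 1 — counting 81 days from September 7, 2008 (when the transaction closes) gives a deadline of November 27, 2008; done September 11, 2008 — timely.
Step 2 — 25 and 66 days from September 7, 2008 (when the transaction closes) are October 2, 2008 and November 12, 2008 respectively; done November 10, 2008, which is between those dates.
Step 3 — counting 25 days from November 24, 2008 (end of the 14-day review period, which began when the investor circular is published on November 10, 2008) gives a deadline of December 19, 2008; completed November 26, 2008, before the deadline.
Step 4 — counting 5 days from December 9, 2008 (end of the 13-day waiting period, which began when the supplementary schedule is filed on November 26, 2008) gives a deadline of December 14, 2008; completed December 11, 2008, before the deadline.
Step 5 — counting 47 days from January 1, 2009 (end of the 21-day review period, which began when the auditor's consent is delivered on December 11, 2008) gives a deadline of February 17, 2009; done January 2, 2009 — timely.
Step 6 — must wait 19 days from January 2, 2009 (when the website notice is posted), so not before January 21, 2009; done January 22, 2009, after the minimum wait.
Step 7 — 24 and 45 days from January 22, 2009 (when the posting confirmation is filed) are February 15, 2009 and March 8, 2009 respectively; done March 10, 2009 — 2 days after the window closed.
That is the first point of non-compliance.

No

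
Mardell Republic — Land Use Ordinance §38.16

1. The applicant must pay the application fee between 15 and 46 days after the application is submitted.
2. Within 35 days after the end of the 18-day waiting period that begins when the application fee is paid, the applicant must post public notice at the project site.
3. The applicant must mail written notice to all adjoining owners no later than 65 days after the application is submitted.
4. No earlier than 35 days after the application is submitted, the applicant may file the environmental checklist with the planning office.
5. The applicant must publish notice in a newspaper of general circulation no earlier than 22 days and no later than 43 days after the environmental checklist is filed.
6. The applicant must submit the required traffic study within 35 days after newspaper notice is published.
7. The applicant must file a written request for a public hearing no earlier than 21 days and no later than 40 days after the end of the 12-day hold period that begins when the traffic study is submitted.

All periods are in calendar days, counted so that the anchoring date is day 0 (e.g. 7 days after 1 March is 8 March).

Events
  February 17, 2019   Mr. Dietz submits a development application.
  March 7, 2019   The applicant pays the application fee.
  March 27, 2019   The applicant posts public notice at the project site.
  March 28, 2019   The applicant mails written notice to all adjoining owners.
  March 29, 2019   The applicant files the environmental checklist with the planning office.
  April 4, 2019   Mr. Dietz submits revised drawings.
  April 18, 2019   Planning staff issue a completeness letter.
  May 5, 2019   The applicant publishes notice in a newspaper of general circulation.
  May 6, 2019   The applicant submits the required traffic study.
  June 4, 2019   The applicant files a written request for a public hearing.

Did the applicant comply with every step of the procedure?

Step 1: the window is 15–46 days after February 17, 2019 (when the application is submitted), so March 4, 2019 through April 4, 2019; done March 7, 2019 — within the window.
Step 2: 35 days after March 25, 2019 (end of the 18-day waiting period, which began when the application fee is paid on March 7, 2019) is April 29, 2019; done March 27, 2019 — timely.
Step 3: 65 days after February 17, 2019 (when the application is submitted) is April 23, 2019; done March 28, 2019 — timely.
Step 4: the earliest permitted date is 35 days after February 17, 2019 (when the application is submitted), i.e. March 24, 2019; done March 29, 2019 — permitted.
Step 5: the window is 22–43 days after March 29, 2019 (when the environmental checklist is filed), so April 20, 2019 through May 11, 2019; done May 5, 2019, which is between those dates.
Step 6: 35 days after May 5, 2019 (when newspaper notice is published) is June 9, 2019; completed May 6, 2019, before the deadline.
Step 7: the window is 21–40 days after May 18, 2019 (end of the 12-day hold period, which began when the traffic study is submitted on May 6, 2019), so June 8, 2019 through June 27, 2019; done June 4, 2019 — 4 days before the window opened.

No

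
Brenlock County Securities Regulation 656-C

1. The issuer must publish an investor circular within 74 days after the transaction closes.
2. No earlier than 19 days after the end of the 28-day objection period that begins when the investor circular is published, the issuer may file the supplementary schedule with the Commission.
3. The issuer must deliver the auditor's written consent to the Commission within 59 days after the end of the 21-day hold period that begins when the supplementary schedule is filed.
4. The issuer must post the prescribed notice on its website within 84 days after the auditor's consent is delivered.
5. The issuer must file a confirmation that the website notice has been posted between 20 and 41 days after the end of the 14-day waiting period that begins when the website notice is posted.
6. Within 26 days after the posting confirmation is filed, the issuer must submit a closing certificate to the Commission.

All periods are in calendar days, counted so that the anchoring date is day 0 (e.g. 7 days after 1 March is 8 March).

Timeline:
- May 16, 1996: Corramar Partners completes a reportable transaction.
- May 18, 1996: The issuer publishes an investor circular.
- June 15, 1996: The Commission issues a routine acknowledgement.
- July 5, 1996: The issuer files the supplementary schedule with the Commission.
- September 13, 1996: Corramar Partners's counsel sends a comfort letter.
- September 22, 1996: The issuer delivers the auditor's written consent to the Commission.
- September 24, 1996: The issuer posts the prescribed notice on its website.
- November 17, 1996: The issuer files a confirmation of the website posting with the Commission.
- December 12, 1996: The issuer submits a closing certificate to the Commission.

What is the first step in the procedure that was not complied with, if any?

None — every step was satisfied

(1) due by May 16, 1996 + 74 days = July 29, 1996; done May 18, 1996 — timely.
(2) permitted from June 15, 1996 + 19 days = July 4, 1996 onward; July 5, 1996 is on or after that date.
(3) due by July 26, 1996 + 59 days = September 23, 1996; completed September 22, 1996, before the deadline.
(4) due by September 22, 1996 + 84 days = December 15, 1996; done September 24, 1996 — timely.
(5) the permitted window runs from October 8, 1996 + 20 = October 28, 1996 to October 8, 1996 + 41 = November 18, 1996; November 17, 1996 falls inside that range.
(6) due by November 17, 1996 + 26 days = December 13, 1996; completed December 12, 1996, before the deadline.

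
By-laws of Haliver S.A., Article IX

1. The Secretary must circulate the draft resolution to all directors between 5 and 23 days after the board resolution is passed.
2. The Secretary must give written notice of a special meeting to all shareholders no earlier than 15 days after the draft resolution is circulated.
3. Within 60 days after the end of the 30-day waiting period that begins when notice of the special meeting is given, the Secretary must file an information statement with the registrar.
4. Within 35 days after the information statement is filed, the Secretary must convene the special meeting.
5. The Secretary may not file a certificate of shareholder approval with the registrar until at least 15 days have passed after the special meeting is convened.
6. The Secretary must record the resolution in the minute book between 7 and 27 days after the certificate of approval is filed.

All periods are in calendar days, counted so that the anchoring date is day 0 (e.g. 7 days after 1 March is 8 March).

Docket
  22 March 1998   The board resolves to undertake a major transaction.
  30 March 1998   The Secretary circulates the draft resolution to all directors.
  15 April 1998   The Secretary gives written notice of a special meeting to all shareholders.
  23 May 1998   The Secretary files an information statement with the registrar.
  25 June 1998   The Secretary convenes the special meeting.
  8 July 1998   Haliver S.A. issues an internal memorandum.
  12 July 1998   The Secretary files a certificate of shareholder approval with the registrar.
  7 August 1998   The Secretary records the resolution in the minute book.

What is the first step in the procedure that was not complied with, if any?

None — every step was satisfied

Step 1: the window is 5–23 days after 22 March 1998 (when the board resolution is passed), so 27 March 1998 through 14 April 1998; done 30 March 1998, which is between those dates.
Step 2: the earliest permitted date is 15 days after 30 March 1998 (when the draft resolution is circulated), i.e. 14 April 1998; done 15 April 1998 — permitted.
Step 3: 60 days after 15 May 1998 (end of the 30-day waiting period, which began when notice of the special meeting is given on 15 April 1998) is 14 July 1998; completed 23 May 1998, before the deadline.
Step 4: 35 days after 23 May 1998 (when the information statement is filed) is 27 June 1998; done 25 June 1998 — timely.
Step 5: the earliest permitted date is 15 days after 25 June 1998 (when the special meeting is convened), i.e. 10 July 1998; 12 July 1998 is on or after that date.
Step 6: the window is 7–27 days after 12 July 1998 (when the certificate of approval is filed), so 19 July 1998 through 8 August 1998; done 7 August 1998, which is between those dates.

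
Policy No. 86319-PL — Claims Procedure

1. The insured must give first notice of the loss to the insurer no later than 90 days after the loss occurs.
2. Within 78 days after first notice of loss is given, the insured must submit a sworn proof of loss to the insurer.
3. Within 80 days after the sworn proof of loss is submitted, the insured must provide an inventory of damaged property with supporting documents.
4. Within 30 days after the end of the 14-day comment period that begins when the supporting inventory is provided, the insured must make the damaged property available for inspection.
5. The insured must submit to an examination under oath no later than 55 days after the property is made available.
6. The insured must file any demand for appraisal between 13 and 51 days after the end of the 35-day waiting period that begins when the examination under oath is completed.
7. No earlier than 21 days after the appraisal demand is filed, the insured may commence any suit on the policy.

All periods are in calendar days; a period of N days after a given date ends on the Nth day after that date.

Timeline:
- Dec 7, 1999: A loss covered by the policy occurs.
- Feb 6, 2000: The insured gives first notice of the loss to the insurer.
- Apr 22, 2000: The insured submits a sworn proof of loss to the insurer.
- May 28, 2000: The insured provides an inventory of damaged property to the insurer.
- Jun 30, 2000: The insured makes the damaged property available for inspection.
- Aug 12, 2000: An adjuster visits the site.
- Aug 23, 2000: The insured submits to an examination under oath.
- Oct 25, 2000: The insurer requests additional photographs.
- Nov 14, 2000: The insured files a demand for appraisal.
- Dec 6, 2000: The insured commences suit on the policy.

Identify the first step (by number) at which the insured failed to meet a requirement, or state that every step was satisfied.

Step 1: 90 days after Dec 7, 1999 (when the loss occurs) is Mar 6, 2000; completed Feb 6, 2000, before the deadline.
Step 2: 78 days after Feb 6, 2000 (when first notice of loss is given) is Apr 24, 2000; Apr 22, 2000 is within that limit.
Step 3: 80 days after Apr 22, 2000 (when the sworn proof of loss is submitted) is Jul 11, 2000; done May 28, 2000 — timely.
Step 4: 30 days after Jun 11, 2000 (end of the 14-day comment period, which began when the supporting inventory is provided on May 28, 2000) is Jul 11, 2000; Jun 30, 2000 is within that limit.
Step 5: 55 days after Jun 30, 2000 (when the property is made available) is Aug 24, 2000; Aug 23, 2000 is within that limit.
Step 6: the window is 13–51 days after Sep 27, 2000 (end of the 35-day waiting period, which began when the examination under oath is completed on Aug 23, 2000), so Oct 10, 2000 through Nov 17, 2000; done Nov 14, 2000 — within the window.
Step 7: the earliest permitted date is 21 days after Nov 14, 2000 (when the appraisal demand is filed), i.e. Dec 5, 2000; done Dec 6, 2000 — permitted.

None — every step was satisfied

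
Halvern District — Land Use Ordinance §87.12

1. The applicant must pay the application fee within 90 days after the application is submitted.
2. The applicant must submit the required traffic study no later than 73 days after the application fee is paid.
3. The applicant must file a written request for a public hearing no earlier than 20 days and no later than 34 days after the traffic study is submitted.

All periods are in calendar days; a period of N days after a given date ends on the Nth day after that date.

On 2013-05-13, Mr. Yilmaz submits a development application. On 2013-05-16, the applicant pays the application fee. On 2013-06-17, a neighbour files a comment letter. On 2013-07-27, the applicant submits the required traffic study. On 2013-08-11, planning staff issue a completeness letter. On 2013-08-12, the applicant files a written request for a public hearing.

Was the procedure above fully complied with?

Step 1 — counting 90 days from 2013-05-13 (when the application is submitted) gives a deadline of 2013-08-11; done 2013-05-16 — timely.
Step 2 — counting 73 days from 2013-05-16 (when the application fee is paid) gives a deadline of 2013-07-28; 2013-07-27 is within that limit.
Step 3 — 20 and 34 days from 2013-07-27 (when the traffic study is submitted) are 2013-08-16 and 2013-08-30 respectively; 2013-08-12 is 4 days too early.
No need to go further; step 3 was not satisfied.

No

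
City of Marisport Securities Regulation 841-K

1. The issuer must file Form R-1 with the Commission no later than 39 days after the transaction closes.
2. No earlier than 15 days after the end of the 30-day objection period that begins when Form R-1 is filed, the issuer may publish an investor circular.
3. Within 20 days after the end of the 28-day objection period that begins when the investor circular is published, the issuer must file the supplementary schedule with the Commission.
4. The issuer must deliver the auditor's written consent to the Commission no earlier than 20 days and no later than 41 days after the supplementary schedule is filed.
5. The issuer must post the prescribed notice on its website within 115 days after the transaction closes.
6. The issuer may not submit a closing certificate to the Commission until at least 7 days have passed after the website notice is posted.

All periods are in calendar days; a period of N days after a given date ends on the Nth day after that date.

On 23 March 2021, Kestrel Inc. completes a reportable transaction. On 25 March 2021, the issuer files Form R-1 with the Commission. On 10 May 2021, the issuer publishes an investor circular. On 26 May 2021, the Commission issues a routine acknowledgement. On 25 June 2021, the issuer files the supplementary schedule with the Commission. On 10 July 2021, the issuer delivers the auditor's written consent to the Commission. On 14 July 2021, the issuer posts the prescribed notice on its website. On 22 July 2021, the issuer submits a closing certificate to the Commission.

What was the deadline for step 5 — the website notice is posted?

16 July 2021

Step 5 runs from 23 March 2021, when the transaction closes. 115 days after 23 March 2021 is 16 July 2021.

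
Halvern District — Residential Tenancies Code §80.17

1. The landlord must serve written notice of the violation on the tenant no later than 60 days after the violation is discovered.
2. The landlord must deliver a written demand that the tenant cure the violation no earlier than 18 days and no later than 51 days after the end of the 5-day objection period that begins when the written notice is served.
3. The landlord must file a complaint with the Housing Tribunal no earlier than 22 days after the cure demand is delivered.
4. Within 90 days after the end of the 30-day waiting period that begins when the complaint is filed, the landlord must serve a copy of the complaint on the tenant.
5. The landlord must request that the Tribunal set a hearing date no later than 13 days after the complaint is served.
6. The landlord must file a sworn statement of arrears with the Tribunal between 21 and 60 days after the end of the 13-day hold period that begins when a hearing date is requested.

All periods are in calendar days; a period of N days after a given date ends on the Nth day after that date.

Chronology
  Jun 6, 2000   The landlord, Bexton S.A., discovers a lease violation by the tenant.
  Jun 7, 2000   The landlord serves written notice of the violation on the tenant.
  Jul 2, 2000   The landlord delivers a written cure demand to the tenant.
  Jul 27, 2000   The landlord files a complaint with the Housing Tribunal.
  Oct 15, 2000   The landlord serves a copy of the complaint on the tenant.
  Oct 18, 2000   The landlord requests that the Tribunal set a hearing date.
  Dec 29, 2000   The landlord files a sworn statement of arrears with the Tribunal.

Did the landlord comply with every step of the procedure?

Yes

Step 1: 60 days after Jun 6, 2000 (when the violation is discovered) is Aug 5, 2000; completed Jun 7, 2000, before the deadline.
Step 2: the window is 18–51 days after Jun 12, 2000 (end of the 5-day objection period, which began when the written notice is served on Jun 7, 2000), so Jun 30, 2000 through Aug 2, 2000; done Jul 2, 2000 — within the window.
Step 3: the earliest permitted date is 22 days after Jul 2, 2000 (when the cure demand is delivered), i.e. Jul 24, 2000; done Jul 27, 2000, after the minimum wait.
Step 4: 90 days after Aug 26, 2000 (end of the 30-day waiting period, which began when the complaint is filed on Jul 27, 2000) is Nov 24, 2000; Oct 15, 2000 is within that limit.
Step 5: 13 days after Oct 15, 2000 (when the complaint is served) is Oct 28, 2000; completed Oct 18, 2000, before the deadline.
Step 6: the window is 21–60 days after Oct 31, 2000 (end of the 13-day hold period, which began when a hearing date is requested on Oct 18, 2000), so Nov 21, 2000 through Dec 30, 2000; Dec 29, 2000 falls inside that range.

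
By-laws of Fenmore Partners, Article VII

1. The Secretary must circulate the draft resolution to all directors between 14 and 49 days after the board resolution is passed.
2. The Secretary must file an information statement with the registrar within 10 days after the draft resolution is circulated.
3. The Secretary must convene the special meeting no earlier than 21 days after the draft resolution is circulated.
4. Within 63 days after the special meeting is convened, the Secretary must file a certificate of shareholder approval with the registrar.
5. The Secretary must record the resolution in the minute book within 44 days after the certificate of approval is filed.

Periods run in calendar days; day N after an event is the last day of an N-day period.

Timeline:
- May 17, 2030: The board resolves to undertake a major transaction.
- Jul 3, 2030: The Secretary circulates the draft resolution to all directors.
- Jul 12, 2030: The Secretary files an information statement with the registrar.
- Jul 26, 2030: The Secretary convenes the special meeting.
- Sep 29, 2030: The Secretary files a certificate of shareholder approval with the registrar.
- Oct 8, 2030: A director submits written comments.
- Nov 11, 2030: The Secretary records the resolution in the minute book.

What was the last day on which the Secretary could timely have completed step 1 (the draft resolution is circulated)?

Jul 5, 2030

Step 1 runs from May 17, 2030, when the board resolution is passed. The window is 14–49 days after May 17, 2030; it closes on Jul 5, 2030.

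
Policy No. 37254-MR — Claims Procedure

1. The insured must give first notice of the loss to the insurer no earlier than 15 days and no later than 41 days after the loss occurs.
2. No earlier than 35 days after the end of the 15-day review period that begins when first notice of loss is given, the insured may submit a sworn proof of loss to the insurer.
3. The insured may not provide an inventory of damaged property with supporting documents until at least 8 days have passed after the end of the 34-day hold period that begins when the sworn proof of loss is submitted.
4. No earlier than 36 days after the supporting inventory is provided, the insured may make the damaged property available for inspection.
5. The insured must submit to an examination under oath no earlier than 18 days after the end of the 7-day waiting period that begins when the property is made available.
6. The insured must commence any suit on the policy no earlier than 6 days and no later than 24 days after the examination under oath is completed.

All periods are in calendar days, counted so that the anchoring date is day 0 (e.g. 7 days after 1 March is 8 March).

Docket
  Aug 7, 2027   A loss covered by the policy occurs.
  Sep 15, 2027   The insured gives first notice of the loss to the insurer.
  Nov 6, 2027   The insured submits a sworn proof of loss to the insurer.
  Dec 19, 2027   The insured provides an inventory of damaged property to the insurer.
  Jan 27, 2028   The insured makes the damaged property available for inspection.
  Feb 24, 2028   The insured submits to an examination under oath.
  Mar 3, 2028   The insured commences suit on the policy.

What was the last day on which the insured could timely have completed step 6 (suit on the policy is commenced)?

Mar 19, 2028

Step 6 runs from Feb 24, 2028, when the examination under oath is completed. The window is 6–24 days after Feb 24, 2028; it closes on Mar 19, 2028.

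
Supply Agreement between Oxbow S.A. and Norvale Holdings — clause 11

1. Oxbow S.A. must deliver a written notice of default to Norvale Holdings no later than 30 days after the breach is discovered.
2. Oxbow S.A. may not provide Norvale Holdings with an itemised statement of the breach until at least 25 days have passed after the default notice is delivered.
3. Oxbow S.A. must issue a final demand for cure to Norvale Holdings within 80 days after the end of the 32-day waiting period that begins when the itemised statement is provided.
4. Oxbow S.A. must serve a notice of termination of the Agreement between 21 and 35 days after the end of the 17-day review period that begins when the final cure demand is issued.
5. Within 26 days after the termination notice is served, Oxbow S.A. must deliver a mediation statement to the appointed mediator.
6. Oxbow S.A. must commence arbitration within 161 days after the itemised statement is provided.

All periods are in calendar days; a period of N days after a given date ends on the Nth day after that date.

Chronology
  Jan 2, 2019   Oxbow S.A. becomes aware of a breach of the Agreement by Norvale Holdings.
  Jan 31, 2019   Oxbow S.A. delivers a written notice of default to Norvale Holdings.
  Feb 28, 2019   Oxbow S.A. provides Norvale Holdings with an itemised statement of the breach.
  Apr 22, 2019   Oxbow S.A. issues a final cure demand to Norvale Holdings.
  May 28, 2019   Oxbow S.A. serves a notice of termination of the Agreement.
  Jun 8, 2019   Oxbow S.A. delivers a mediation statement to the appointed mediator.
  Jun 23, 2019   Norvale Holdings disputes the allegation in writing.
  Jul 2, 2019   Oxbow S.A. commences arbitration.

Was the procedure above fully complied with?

Step 1 — counting 30 days from Jan 2, 2019 (when the breach is discovered) gives a deadline of Feb 1, 2019; Jan 31, 2019 is within that limit.
Step 2 — must wait 25 days from Jan 31, 2019 (when the default notice is delivered), so not before Feb 25, 2019; done Feb 28, 2019, after the minimum wait.
Step 3 — counting 80 days from Apr 1, 2019 (end of the 32-day waiting period, which began when the itemised statement is provided on Feb 28, 2019) gives a deadline of Jun 20, 2019; done Apr 22, 2019 — timely.
Step 4 — 21 and 35 days from May 9, 2019 (end of the 17-day review period, which began when the final cure demand is issued on Apr 22, 2019) are May 30, 2019 and Jun 13, 2019 respectively; done May 28, 2019 — 2 days before the window opened.

No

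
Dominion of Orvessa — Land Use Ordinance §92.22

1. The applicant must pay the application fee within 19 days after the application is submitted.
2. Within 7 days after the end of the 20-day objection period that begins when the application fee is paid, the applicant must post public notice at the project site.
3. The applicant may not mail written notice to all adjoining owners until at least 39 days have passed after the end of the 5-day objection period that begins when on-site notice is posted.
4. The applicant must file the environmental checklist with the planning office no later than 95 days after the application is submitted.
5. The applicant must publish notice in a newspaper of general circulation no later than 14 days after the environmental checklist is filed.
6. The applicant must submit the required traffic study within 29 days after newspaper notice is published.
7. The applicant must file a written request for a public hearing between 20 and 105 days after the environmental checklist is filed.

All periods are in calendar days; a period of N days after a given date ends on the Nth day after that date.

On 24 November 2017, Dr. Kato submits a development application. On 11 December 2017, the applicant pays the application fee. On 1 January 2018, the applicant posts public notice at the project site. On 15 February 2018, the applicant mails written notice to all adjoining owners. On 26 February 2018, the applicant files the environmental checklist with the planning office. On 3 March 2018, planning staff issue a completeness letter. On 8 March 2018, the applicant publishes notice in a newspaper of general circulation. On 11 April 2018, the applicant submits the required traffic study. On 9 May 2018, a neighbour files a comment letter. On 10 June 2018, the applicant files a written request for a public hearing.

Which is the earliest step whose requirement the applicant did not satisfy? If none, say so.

Step 6

(1) due by 24 November 2017 + 19 days = 13 December 2017; completed 11 December 2017, before the deadline.
(2) due by 31 December 2017 + 7 days = 7 January 2018; 1 January 2018 is within that limit.
(3) permitted from 6 January 2018 + 39 days = 14 February 2018 onward; 15 February 2018 is on or after that date.
(4) due by 24 November 2017 + 95 days = 27 February 2018; 26 February 2018 is within that limit.
(5) due by 26 February 2018 + 14 days = 12 March 2018; 8 March 2018 is within that limit.
(6) due by 8 March 2018 + 29 days = 6 April 2018; 11 April 2018 misses that deadline by 5 days.
The analysis stops there.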